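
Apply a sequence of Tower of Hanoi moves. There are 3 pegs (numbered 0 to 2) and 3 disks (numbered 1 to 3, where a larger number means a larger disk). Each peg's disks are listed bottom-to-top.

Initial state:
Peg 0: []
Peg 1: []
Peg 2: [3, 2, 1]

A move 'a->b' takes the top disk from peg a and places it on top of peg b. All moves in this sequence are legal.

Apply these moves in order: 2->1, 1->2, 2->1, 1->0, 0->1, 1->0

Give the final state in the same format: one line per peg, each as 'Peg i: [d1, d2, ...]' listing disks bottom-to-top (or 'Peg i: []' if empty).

After move 1 (2->1):
Peg 0: []
Peg 1: [1]
Peg 2: [3, 2]

After move 2 (1->2):
Peg 0: []
Peg 1: []
Peg 2: [3, 2, 1]

After move 3 (2->1):
Peg 0: []
Peg 1: [1]
Peg 2: [3, 2]

After move 4 (1->0):
Peg 0: [1]
Peg 1: []
Peg 2: [3, 2]

After move 5 (0->1):
Peg 0: []
Peg 1: [1]
Peg 2: [3, 2]

After move 6 (1->0):
Peg 0: [1]
Peg 1: []
Peg 2: [3, 2]

Answer: Peg 0: [1]
Peg 1: []
Peg 2: [3, 2]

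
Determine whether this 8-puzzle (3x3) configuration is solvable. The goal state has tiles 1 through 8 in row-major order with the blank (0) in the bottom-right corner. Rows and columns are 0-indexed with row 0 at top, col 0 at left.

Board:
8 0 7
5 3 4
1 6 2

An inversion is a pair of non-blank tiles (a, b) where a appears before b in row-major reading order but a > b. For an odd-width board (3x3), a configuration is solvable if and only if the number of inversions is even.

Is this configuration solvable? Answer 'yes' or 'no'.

Inversions (pairs i<j in row-major order where tile[i] > tile[j] > 0): 22
22 is even, so the puzzle is solvable.

Answer: yes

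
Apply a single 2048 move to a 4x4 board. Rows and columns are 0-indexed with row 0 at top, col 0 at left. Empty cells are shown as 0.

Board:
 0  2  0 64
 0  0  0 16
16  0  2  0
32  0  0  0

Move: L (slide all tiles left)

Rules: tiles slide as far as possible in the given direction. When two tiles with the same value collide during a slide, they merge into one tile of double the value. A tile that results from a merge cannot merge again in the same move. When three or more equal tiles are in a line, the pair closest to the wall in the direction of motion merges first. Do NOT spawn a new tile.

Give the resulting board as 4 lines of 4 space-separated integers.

Slide left:
row 0: [0, 2, 0, 64] -> [2, 64, 0, 0]
row 1: [0, 0, 0, 16] -> [16, 0, 0, 0]
row 2: [16, 0, 2, 0] -> [16, 2, 0, 0]
row 3: [32, 0, 0, 0] -> [32, 0, 0, 0]

Answer:  2 64  0  0
16  0  0  0
16  2  0  0
32  0  0  0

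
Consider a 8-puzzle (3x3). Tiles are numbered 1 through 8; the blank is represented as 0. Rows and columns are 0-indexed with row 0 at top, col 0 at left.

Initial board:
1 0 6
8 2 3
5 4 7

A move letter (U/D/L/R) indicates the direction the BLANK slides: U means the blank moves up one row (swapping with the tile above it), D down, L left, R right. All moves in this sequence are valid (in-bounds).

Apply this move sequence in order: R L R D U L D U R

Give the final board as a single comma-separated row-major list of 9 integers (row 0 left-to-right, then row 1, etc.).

Answer: 1, 6, 0, 8, 2, 3, 5, 4, 7

Derivation:
After move 1 (R):
1 6 0
8 2 3
5 4 7

After move 2 (L):
1 0 6
8 2 3
5 4 7

After move 3 (R):
1 6 0
8 2 3
5 4 7

After move 4 (D):
1 6 3
8 2 0
5 4 7

After move 5 (U):
1 6 0
8 2 3
5 4 7

After move 6 (L):
1 0 6
8 2 3
5 4 7

After move 7 (D):
1 2 6
8 0 3
5 4 7

After move 8 (U):
1 0 6
8 2 3
5 4 7

After move 9 (R):
1 6 0
8 2 3
5 4 7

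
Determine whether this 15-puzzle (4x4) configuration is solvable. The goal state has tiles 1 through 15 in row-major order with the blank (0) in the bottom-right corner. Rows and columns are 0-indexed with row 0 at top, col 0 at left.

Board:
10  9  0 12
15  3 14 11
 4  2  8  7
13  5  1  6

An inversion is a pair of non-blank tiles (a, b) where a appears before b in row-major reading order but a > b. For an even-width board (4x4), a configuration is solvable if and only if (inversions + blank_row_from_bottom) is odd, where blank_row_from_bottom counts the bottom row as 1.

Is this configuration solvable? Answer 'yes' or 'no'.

Inversions: 69
Blank is in row 0 (0-indexed from top), which is row 4 counting from the bottom (bottom = 1).
69 + 4 = 73, which is odd, so the puzzle is solvable.

Answer: yes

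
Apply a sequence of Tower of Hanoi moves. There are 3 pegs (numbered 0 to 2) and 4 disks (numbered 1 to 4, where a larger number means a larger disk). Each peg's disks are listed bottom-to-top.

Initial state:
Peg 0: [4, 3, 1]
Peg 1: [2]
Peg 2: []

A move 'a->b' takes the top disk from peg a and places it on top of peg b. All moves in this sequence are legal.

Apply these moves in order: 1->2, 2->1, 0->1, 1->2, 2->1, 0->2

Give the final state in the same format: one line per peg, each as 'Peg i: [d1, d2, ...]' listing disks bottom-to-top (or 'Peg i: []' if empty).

Answer: Peg 0: [4]
Peg 1: [2, 1]
Peg 2: [3]

Derivation:
After move 1 (1->2):
Peg 0: [4, 3, 1]
Peg 1: []
Peg 2: [2]

After move 2 (2->1):
Peg 0: [4, 3, 1]
Peg 1: [2]
Peg 2: []

After move 3 (0->1):
Peg 0: [4, 3]
Peg 1: [2, 1]
Peg 2: []

After move 4 (1->2):
Peg 0: [4, 3]
Peg 1: [2]
Peg 2: [1]

After move 5 (2->1):
Peg 0: [4, 3]
Peg 1: [2, 1]
Peg 2: []

After move 6 (0->2):
Peg 0: [4]
Peg 1: [2, 1]
Peg 2: [3]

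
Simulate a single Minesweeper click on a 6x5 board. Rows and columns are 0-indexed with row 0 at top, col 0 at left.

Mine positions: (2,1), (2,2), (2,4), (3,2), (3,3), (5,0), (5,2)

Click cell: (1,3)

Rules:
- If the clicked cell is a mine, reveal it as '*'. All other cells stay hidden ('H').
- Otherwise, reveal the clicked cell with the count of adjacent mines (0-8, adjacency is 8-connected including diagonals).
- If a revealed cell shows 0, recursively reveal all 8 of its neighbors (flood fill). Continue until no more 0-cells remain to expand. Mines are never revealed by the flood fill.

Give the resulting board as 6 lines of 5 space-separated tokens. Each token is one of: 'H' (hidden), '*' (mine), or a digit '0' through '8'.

H H H H H
H H H 2 H
H H H H H
H H H H H
H H H H H
H H H H H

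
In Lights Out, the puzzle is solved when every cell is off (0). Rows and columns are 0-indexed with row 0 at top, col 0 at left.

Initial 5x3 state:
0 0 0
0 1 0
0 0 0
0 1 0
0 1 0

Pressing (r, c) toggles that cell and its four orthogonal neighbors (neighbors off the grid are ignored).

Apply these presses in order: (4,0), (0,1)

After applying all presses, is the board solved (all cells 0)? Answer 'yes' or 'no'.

After press 1 at (4,0):
0 0 0
0 1 0
0 0 0
1 1 0
1 0 0

After press 2 at (0,1):
1 1 1
0 0 0
0 0 0
1 1 0
1 0 0

Lights still on: 6

Answer: no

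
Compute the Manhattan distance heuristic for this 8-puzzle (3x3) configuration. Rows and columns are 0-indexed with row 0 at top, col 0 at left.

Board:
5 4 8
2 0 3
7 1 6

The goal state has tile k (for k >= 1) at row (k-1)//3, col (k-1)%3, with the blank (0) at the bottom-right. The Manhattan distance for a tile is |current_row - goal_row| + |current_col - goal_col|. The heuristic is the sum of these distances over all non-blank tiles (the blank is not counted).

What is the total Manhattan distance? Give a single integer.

Answer: 14

Derivation:
Tile 5: (0,0)->(1,1) = 2
Tile 4: (0,1)->(1,0) = 2
Tile 8: (0,2)->(2,1) = 3
Tile 2: (1,0)->(0,1) = 2
Tile 3: (1,2)->(0,2) = 1
Tile 7: (2,0)->(2,0) = 0
Tile 1: (2,1)->(0,0) = 3
Tile 6: (2,2)->(1,2) = 1
Sum: 2 + 2 + 3 + 2 + 1 + 0 + 3 + 1 = 14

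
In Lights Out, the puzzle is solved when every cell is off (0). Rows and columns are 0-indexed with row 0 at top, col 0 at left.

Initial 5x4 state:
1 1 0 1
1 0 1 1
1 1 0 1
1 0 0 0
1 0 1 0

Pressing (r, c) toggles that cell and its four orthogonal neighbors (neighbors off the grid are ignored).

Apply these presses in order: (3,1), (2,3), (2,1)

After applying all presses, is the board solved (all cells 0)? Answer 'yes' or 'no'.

After press 1 at (3,1):
1 1 0 1
1 0 1 1
1 0 0 1
0 1 1 0
1 1 1 0

After press 2 at (2,3):
1 1 0 1
1 0 1 0
1 0 1 0
0 1 1 1
1 1 1 0

After press 3 at (2,1):
1 1 0 1
1 1 1 0
0 1 0 0
0 0 1 1
1 1 1 0

Lights still on: 12

Answer: no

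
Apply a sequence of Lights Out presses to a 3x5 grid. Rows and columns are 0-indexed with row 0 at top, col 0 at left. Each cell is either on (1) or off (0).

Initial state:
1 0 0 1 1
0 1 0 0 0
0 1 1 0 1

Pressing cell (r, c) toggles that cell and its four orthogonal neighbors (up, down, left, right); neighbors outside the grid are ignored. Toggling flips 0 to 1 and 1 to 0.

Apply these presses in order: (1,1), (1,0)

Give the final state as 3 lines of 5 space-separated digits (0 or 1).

Answer: 0 1 0 1 1
0 1 1 0 0
1 0 1 0 1

Derivation:
After press 1 at (1,1):
1 1 0 1 1
1 0 1 0 0
0 0 1 0 1

After press 2 at (1,0):
0 1 0 1 1
0 1 1 0 0
1 0 1 0 1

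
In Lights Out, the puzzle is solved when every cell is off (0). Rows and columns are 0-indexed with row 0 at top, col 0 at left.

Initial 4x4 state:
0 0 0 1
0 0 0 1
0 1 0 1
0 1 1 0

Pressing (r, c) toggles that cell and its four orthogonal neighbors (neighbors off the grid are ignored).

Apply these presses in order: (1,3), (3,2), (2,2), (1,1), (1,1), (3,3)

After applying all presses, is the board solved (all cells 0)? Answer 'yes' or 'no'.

After press 1 at (1,3):
0 0 0 0
0 0 1 0
0 1 0 0
0 1 1 0

After press 2 at (3,2):
0 0 0 0
0 0 1 0
0 1 1 0
0 0 0 1

After press 3 at (2,2):
0 0 0 0
0 0 0 0
0 0 0 1
0 0 1 1

After press 4 at (1,1):
0 1 0 0
1 1 1 0
0 1 0 1
0 0 1 1

After press 5 at (1,1):
0 0 0 0
0 0 0 0
0 0 0 1
0 0 1 1

After press 6 at (3,3):
0 0 0 0
0 0 0 0
0 0 0 0
0 0 0 0

Lights still on: 0

Answer: yes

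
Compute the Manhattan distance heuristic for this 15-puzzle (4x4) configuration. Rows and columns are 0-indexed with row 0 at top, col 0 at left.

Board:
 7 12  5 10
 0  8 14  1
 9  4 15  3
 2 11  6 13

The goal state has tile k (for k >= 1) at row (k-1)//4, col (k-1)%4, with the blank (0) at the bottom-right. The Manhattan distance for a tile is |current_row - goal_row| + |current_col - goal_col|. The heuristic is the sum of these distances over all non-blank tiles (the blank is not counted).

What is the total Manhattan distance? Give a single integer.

Tile 7: at (0,0), goal (1,2), distance |0-1|+|0-2| = 3
Tile 12: at (0,1), goal (2,3), distance |0-2|+|1-3| = 4
Tile 5: at (0,2), goal (1,0), distance |0-1|+|2-0| = 3
Tile 10: at (0,3), goal (2,1), distance |0-2|+|3-1| = 4
Tile 8: at (1,1), goal (1,3), distance |1-1|+|1-3| = 2
Tile 14: at (1,2), goal (3,1), distance |1-3|+|2-1| = 3
Tile 1: at (1,3), goal (0,0), distance |1-0|+|3-0| = 4
Tile 9: at (2,0), goal (2,0), distance |2-2|+|0-0| = 0
Tile 4: at (2,1), goal (0,3), distance |2-0|+|1-3| = 4
Tile 15: at (2,2), goal (3,2), distance |2-3|+|2-2| = 1
Tile 3: at (2,3), goal (0,2), distance |2-0|+|3-2| = 3
Tile 2: at (3,0), goal (0,1), distance |3-0|+|0-1| = 4
Tile 11: at (3,1), goal (2,2), distance |3-2|+|1-2| = 2
Tile 6: at (3,2), goal (1,1), distance |3-1|+|2-1| = 3
Tile 13: at (3,3), goal (3,0), distance |3-3|+|3-0| = 3
Sum: 3 + 4 + 3 + 4 + 2 + 3 + 4 + 0 + 4 + 1 + 3 + 4 + 2 + 3 + 3 = 43

Answer: 43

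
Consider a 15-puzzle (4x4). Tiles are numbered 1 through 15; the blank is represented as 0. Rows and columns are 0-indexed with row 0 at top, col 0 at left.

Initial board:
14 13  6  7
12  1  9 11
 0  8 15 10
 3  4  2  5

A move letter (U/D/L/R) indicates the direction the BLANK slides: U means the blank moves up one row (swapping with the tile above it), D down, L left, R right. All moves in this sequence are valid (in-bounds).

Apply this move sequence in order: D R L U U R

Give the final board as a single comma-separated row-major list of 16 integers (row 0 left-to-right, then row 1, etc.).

Answer: 14, 13, 6, 7, 1, 0, 9, 11, 12, 8, 15, 10, 3, 4, 2, 5

Derivation:
After move 1 (D):
14 13  6  7
12  1  9 11
 3  8 15 10
 0  4  2  5

After move 2 (R):
14 13  6  7
12  1  9 11
 3  8 15 10
 4  0  2  5

After move 3 (L):
14 13  6  7
12  1  9 11
 3  8 15 10
 0  4  2  5

After move 4 (U):
14 13  6  7
12  1  9 11
 0  8 15 10
 3  4  2  5

After move 5 (U):
14 13  6  7
 0  1  9 11
12  8 15 10
 3  4  2  5

After move 6 (R):
14 13  6  7
 1  0  9 11
12  8 15 10
 3  4  2  5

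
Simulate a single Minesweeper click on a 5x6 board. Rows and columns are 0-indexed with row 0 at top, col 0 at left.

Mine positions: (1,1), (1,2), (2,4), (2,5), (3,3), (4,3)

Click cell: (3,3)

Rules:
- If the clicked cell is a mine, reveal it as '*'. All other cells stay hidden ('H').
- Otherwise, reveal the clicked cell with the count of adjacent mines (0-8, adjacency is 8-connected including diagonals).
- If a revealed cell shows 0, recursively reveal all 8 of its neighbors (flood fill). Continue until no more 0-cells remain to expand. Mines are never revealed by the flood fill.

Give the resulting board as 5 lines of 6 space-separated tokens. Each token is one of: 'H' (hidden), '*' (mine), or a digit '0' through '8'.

H H H H H H
H H H H H H
H H H H H H
H H H * H H
H H H H H H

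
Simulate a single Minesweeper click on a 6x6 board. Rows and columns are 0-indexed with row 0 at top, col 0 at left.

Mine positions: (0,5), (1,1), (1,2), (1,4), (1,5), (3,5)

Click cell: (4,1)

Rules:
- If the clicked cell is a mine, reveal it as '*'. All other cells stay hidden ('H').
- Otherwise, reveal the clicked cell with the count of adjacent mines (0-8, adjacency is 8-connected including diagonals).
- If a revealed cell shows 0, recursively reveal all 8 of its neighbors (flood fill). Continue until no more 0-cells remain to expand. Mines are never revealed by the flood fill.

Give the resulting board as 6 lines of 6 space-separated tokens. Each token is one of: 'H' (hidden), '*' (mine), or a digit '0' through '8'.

H H H H H H
H H H H H H
1 2 2 2 3 H
0 0 0 0 1 H
0 0 0 0 1 1
0 0 0 0 0 0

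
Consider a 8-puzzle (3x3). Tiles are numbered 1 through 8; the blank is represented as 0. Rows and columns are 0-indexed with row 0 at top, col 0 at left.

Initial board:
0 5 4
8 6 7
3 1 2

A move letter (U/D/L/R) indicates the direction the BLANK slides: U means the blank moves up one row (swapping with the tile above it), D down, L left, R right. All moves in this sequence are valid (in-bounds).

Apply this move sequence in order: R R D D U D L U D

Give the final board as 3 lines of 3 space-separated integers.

Answer: 5 4 7
8 6 2
3 0 1

Derivation:
After move 1 (R):
5 0 4
8 6 7
3 1 2

After move 2 (R):
5 4 0
8 6 7
3 1 2

After move 3 (D):
5 4 7
8 6 0
3 1 2

After move 4 (D):
5 4 7
8 6 2
3 1 0

After move 5 (U):
5 4 7
8 6 0
3 1 2

After move 6 (D):
5 4 7
8 6 2
3 1 0

After move 7 (L):
5 4 7
8 6 2
3 0 1

After move 8 (U):
5 4 7
8 0 2
3 6 1

After move 9 (D):
5 4 7
8 6 2
3 0 1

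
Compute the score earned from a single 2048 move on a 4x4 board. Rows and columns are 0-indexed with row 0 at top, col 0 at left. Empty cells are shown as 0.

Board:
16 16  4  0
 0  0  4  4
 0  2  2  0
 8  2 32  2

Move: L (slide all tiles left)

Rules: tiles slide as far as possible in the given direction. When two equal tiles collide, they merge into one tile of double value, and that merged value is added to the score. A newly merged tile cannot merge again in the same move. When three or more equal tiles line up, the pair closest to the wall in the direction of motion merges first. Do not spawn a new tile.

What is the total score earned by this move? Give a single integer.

Slide left:
row 0: [16, 16, 4, 0] -> [32, 4, 0, 0]  score +32 (running 32)
row 1: [0, 0, 4, 4] -> [8, 0, 0, 0]  score +8 (running 40)
row 2: [0, 2, 2, 0] -> [4, 0, 0, 0]  score +4 (running 44)
row 3: [8, 2, 32, 2] -> [8, 2, 32, 2]  score +0 (running 44)
Board after move:
32  4  0  0
 8  0  0  0
 4  0  0  0
 8  2 32  2

Answer: 44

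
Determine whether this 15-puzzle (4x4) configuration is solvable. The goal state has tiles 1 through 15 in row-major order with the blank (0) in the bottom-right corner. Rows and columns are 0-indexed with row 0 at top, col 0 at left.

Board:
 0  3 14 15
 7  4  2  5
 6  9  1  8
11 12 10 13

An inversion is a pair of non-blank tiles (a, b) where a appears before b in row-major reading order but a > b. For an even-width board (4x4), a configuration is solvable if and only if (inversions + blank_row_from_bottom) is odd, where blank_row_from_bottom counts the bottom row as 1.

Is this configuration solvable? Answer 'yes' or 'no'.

Answer: no

Derivation:
Inversions: 40
Blank is in row 0 (0-indexed from top), which is row 4 counting from the bottom (bottom = 1).
40 + 4 = 44, which is even, so the puzzle is not solvable.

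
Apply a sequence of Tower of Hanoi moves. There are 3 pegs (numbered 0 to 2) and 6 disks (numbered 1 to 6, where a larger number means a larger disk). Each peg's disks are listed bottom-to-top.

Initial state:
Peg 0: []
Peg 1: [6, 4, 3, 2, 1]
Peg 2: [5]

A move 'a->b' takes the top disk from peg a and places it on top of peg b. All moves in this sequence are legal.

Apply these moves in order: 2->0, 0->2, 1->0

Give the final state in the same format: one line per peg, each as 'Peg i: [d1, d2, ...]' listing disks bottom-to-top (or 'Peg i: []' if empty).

Answer: Peg 0: [1]
Peg 1: [6, 4, 3, 2]
Peg 2: [5]

Derivation:
After move 1 (2->0):
Peg 0: [5]
Peg 1: [6, 4, 3, 2, 1]
Peg 2: []

After move 2 (0->2):
Peg 0: []
Peg 1: [6, 4, 3, 2, 1]
Peg 2: [5]

After move 3 (1->0):
Peg 0: [1]
Peg 1: [6, 4, 3, 2]
Peg 2: [5]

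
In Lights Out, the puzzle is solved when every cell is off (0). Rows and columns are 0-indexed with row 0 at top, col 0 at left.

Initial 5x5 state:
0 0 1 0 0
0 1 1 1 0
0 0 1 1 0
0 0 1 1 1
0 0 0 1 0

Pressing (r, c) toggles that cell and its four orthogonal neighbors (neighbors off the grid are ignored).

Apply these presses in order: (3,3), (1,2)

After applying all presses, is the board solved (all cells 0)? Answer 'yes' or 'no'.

After press 1 at (3,3):
0 0 1 0 0
0 1 1 1 0
0 0 1 0 0
0 0 0 0 0
0 0 0 0 0

After press 2 at (1,2):
0 0 0 0 0
0 0 0 0 0
0 0 0 0 0
0 0 0 0 0
0 0 0 0 0

Lights still on: 0

Answer: yes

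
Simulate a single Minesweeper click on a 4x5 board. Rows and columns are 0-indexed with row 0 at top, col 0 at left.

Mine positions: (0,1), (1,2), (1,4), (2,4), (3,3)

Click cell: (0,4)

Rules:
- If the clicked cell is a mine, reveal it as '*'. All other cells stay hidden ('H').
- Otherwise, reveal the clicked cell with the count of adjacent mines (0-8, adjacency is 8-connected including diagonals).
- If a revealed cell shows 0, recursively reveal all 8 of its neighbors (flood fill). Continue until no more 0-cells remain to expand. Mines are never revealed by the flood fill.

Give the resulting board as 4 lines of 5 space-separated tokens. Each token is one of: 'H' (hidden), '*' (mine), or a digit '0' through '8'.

H H H H 1
H H H H H
H H H H H
H H H H H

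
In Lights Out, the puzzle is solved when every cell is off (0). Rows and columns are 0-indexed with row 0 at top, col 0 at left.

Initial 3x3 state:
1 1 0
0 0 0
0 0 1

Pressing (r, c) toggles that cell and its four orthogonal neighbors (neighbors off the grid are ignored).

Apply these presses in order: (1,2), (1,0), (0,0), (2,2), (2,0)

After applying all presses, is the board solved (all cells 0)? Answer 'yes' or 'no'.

After press 1 at (1,2):
1 1 1
0 1 1
0 0 0

After press 2 at (1,0):
0 1 1
1 0 1
1 0 0

After press 3 at (0,0):
1 0 1
0 0 1
1 0 0

After press 4 at (2,2):
1 0 1
0 0 0
1 1 1

After press 5 at (2,0):
1 0 1
1 0 0
0 0 1

Lights still on: 4

Answer: no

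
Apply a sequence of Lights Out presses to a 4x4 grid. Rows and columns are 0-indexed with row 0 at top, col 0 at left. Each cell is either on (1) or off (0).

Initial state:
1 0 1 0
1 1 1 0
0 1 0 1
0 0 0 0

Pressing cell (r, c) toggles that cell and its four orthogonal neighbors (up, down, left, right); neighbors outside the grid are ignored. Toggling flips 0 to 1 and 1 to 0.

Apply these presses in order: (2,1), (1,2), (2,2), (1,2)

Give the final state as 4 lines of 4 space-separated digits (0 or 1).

Answer: 1 0 1 0
1 0 0 0
1 1 0 0
0 1 1 0

Derivation:
After press 1 at (2,1):
1 0 1 0
1 0 1 0
1 0 1 1
0 1 0 0

After press 2 at (1,2):
1 0 0 0
1 1 0 1
1 0 0 1
0 1 0 0

After press 3 at (2,2):
1 0 0 0
1 1 1 1
1 1 1 0
0 1 1 0

After press 4 at (1,2):
1 0 1 0
1 0 0 0
1 1 0 0
0 1 1 0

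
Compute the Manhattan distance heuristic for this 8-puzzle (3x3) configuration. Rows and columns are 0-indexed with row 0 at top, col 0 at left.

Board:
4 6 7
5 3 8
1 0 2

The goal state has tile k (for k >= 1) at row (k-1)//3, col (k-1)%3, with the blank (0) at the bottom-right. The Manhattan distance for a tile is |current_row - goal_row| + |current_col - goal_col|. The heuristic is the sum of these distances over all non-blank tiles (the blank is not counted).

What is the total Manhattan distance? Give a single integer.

Tile 4: (0,0)->(1,0) = 1
Tile 6: (0,1)->(1,2) = 2
Tile 7: (0,2)->(2,0) = 4
Tile 5: (1,0)->(1,1) = 1
Tile 3: (1,1)->(0,2) = 2
Tile 8: (1,2)->(2,1) = 2
Tile 1: (2,0)->(0,0) = 2
Tile 2: (2,2)->(0,1) = 3
Sum: 1 + 2 + 4 + 1 + 2 + 2 + 2 + 3 = 17

Answer: 17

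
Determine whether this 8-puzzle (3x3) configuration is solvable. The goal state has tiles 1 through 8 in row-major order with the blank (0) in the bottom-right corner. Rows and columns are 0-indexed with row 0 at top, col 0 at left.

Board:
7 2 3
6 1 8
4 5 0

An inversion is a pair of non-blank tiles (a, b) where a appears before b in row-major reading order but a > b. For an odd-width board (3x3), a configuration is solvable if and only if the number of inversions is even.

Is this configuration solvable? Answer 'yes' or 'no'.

Answer: no

Derivation:
Inversions (pairs i<j in row-major order where tile[i] > tile[j] > 0): 13
13 is odd, so the puzzle is not solvable.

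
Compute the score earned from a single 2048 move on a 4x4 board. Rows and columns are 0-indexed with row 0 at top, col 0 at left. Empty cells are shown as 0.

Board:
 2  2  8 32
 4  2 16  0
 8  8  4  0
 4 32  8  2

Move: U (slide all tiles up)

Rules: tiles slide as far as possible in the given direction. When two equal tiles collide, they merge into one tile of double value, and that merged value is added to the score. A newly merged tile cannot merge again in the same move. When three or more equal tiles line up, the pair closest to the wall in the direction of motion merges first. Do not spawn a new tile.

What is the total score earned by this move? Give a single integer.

Slide up:
col 0: [2, 4, 8, 4] -> [2, 4, 8, 4]  score +0 (running 0)
col 1: [2, 2, 8, 32] -> [4, 8, 32, 0]  score +4 (running 4)
col 2: [8, 16, 4, 8] -> [8, 16, 4, 8]  score +0 (running 4)
col 3: [32, 0, 0, 2] -> [32, 2, 0, 0]  score +0 (running 4)
Board after move:
 2  4  8 32
 4  8 16  2
 8 32  4  0
 4  0  8  0

Answer: 4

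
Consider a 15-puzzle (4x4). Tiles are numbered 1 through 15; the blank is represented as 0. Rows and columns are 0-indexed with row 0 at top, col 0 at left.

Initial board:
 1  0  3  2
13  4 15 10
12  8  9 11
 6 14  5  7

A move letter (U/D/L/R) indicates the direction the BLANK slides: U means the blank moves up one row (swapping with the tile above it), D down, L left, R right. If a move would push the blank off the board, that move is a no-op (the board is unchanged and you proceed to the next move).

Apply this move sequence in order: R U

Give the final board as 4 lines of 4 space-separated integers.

After move 1 (R):
 1  3  0  2
13  4 15 10
12  8  9 11
 6 14  5  7

After move 2 (U):
 1  3  0  2
13  4 15 10
12  8  9 11
 6 14  5  7

Answer:  1  3  0  2
13  4 15 10
12  8  9 11
 6 14  5  7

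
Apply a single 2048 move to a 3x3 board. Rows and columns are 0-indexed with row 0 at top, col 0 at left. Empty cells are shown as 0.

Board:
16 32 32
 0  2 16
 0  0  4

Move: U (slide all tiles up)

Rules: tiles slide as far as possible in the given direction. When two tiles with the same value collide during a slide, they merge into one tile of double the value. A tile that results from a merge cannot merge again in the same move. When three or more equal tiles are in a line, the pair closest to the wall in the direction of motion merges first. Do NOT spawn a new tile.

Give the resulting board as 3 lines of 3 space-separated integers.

Answer: 16 32 32
 0  2 16
 0  0  4

Derivation:
Slide up:
col 0: [16, 0, 0] -> [16, 0, 0]
col 1: [32, 2, 0] -> [32, 2, 0]
col 2: [32, 16, 4] -> [32, 16, 4]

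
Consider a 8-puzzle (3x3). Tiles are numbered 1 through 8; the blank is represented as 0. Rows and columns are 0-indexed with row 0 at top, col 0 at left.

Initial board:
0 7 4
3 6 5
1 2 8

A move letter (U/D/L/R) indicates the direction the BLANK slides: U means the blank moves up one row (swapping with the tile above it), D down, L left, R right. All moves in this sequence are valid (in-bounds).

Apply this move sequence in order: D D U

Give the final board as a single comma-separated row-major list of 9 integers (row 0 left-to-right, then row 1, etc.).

After move 1 (D):
3 7 4
0 6 5
1 2 8

After move 2 (D):
3 7 4
1 6 5
0 2 8

After move 3 (U):
3 7 4
0 6 5
1 2 8

Answer: 3, 7, 4, 0, 6, 5, 1, 2, 8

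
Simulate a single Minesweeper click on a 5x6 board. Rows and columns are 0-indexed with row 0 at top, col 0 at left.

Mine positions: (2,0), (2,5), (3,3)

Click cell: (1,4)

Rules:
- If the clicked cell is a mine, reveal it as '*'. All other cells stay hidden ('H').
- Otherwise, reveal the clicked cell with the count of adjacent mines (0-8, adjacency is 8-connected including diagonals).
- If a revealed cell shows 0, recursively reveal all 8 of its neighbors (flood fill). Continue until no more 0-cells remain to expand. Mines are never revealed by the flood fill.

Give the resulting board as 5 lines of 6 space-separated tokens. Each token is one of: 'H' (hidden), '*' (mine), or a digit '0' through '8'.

H H H H H H
H H H H 1 H
H H H H H H
H H H H H H
H H H H H H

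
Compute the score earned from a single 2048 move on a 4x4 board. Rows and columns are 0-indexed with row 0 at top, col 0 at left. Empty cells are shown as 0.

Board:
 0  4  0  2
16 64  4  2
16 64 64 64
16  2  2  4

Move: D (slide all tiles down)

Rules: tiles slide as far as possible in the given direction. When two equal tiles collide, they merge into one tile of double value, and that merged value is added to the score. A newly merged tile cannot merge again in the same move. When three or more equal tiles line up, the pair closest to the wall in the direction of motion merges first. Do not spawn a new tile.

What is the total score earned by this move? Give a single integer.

Slide down:
col 0: [0, 16, 16, 16] -> [0, 0, 16, 32]  score +32 (running 32)
col 1: [4, 64, 64, 2] -> [0, 4, 128, 2]  score +128 (running 160)
col 2: [0, 4, 64, 2] -> [0, 4, 64, 2]  score +0 (running 160)
col 3: [2, 2, 64, 4] -> [0, 4, 64, 4]  score +4 (running 164)
Board after move:
  0   0   0   0
  0   4   4   4
 16 128  64  64
 32   2   2   4

Answer: 164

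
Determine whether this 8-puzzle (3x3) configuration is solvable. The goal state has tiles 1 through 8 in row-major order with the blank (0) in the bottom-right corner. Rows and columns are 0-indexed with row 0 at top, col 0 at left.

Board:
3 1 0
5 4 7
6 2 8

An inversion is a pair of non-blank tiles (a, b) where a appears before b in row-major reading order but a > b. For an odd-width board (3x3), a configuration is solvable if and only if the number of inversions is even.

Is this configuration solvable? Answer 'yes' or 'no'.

Answer: yes

Derivation:
Inversions (pairs i<j in row-major order where tile[i] > tile[j] > 0): 8
8 is even, so the puzzle is solvable.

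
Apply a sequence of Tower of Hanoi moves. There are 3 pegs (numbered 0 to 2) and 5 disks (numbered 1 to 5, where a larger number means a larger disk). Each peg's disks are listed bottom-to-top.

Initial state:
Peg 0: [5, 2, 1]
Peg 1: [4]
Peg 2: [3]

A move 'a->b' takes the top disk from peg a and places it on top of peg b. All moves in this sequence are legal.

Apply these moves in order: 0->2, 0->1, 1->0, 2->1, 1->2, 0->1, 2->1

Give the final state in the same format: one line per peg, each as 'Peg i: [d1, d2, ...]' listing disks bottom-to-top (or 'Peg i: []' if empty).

Answer: Peg 0: [5]
Peg 1: [4, 2, 1]
Peg 2: [3]

Derivation:
After move 1 (0->2):
Peg 0: [5, 2]
Peg 1: [4]
Peg 2: [3, 1]

After move 2 (0->1):
Peg 0: [5]
Peg 1: [4, 2]
Peg 2: [3, 1]

After move 3 (1->0):
Peg 0: [5, 2]
Peg 1: [4]
Peg 2: [3, 1]

After move 4 (2->1):
Peg 0: [5, 2]
Peg 1: [4, 1]
Peg 2: [3]

After move 5 (1->2):
Peg 0: [5, 2]
Peg 1: [4]
Peg 2: [3, 1]

After move 6 (0->1):
Peg 0: [5]
Peg 1: [4, 2]
Peg 2: [3, 1]

After move 7 (2->1):
Peg 0: [5]
Peg 1: [4, 2, 1]
Peg 2: [3]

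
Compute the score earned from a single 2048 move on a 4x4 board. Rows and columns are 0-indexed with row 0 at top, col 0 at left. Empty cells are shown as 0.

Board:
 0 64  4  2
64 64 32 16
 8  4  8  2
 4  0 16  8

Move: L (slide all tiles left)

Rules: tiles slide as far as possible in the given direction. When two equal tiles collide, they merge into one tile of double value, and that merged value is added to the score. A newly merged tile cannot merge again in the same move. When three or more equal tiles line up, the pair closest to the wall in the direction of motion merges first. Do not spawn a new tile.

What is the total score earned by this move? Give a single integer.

Slide left:
row 0: [0, 64, 4, 2] -> [64, 4, 2, 0]  score +0 (running 0)
row 1: [64, 64, 32, 16] -> [128, 32, 16, 0]  score +128 (running 128)
row 2: [8, 4, 8, 2] -> [8, 4, 8, 2]  score +0 (running 128)
row 3: [4, 0, 16, 8] -> [4, 16, 8, 0]  score +0 (running 128)
Board after move:
 64   4   2   0
128  32  16   0
  8   4   8   2
  4  16   8   0

Answer: 128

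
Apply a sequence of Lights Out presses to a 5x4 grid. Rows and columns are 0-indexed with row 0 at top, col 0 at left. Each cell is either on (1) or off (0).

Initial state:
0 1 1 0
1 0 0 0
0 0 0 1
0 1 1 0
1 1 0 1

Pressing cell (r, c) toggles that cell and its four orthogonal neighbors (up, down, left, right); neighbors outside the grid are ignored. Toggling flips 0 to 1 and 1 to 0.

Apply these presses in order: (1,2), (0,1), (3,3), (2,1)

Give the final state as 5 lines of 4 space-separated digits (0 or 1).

After press 1 at (1,2):
0 1 0 0
1 1 1 1
0 0 1 1
0 1 1 0
1 1 0 1

After press 2 at (0,1):
1 0 1 0
1 0 1 1
0 0 1 1
0 1 1 0
1 1 0 1

After press 3 at (3,3):
1 0 1 0
1 0 1 1
0 0 1 0
0 1 0 1
1 1 0 0

After press 4 at (2,1):
1 0 1 0
1 1 1 1
1 1 0 0
0 0 0 1
1 1 0 0

Answer: 1 0 1 0
1 1 1 1
1 1 0 0
0 0 0 1
1 1 0 0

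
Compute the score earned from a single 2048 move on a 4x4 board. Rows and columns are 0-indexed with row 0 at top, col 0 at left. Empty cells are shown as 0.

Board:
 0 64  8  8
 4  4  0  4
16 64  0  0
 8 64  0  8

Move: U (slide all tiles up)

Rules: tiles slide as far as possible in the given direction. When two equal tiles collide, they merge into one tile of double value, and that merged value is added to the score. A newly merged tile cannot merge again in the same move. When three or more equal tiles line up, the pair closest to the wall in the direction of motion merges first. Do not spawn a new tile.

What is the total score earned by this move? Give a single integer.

Slide up:
col 0: [0, 4, 16, 8] -> [4, 16, 8, 0]  score +0 (running 0)
col 1: [64, 4, 64, 64] -> [64, 4, 128, 0]  score +128 (running 128)
col 2: [8, 0, 0, 0] -> [8, 0, 0, 0]  score +0 (running 128)
col 3: [8, 4, 0, 8] -> [8, 4, 8, 0]  score +0 (running 128)
Board after move:
  4  64   8   8
 16   4   0   4
  8 128   0   8
  0   0   0   0

Answer: 128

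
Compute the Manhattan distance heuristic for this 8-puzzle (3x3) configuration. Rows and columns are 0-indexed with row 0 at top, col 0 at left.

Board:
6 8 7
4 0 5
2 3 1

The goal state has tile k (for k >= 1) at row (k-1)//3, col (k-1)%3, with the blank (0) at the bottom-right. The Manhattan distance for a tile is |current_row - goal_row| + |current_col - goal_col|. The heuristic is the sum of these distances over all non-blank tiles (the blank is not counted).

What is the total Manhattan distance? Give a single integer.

Tile 6: (0,0)->(1,2) = 3
Tile 8: (0,1)->(2,1) = 2
Tile 7: (0,2)->(2,0) = 4
Tile 4: (1,0)->(1,0) = 0
Tile 5: (1,2)->(1,1) = 1
Tile 2: (2,0)->(0,1) = 3
Tile 3: (2,1)->(0,2) = 3
Tile 1: (2,2)->(0,0) = 4
Sum: 3 + 2 + 4 + 0 + 1 + 3 + 3 + 4 = 20

Answer: 20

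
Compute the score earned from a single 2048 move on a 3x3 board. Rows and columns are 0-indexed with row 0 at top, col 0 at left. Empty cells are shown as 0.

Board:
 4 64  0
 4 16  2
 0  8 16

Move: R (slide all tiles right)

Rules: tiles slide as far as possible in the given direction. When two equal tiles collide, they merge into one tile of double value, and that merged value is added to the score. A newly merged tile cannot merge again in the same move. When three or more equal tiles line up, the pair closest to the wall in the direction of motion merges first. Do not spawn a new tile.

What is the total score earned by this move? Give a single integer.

Answer: 0

Derivation:
Slide right:
row 0: [4, 64, 0] -> [0, 4, 64]  score +0 (running 0)
row 1: [4, 16, 2] -> [4, 16, 2]  score +0 (running 0)
row 2: [0, 8, 16] -> [0, 8, 16]  score +0 (running 0)
Board after move:
 0  4 64
 4 16  2
 0  8 16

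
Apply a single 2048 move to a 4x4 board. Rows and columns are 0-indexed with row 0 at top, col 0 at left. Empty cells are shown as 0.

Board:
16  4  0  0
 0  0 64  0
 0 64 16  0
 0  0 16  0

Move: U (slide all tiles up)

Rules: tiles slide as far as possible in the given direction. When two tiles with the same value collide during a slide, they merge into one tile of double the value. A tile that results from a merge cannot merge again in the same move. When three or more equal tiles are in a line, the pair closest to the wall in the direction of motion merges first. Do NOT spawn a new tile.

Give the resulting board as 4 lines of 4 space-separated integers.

Slide up:
col 0: [16, 0, 0, 0] -> [16, 0, 0, 0]
col 1: [4, 0, 64, 0] -> [4, 64, 0, 0]
col 2: [0, 64, 16, 16] -> [64, 32, 0, 0]
col 3: [0, 0, 0, 0] -> [0, 0, 0, 0]

Answer: 16  4 64  0
 0 64 32  0
 0  0  0  0
 0  0  0  0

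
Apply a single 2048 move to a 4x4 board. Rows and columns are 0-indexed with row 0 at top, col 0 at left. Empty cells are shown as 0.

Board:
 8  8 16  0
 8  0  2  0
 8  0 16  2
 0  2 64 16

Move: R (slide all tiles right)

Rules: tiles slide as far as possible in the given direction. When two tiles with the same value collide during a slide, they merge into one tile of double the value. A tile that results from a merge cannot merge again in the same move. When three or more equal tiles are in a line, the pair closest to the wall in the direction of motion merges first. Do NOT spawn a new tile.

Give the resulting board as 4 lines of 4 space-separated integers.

Answer:  0  0 16 16
 0  0  8  2
 0  8 16  2
 0  2 64 16

Derivation:
Slide right:
row 0: [8, 8, 16, 0] -> [0, 0, 16, 16]
row 1: [8, 0, 2, 0] -> [0, 0, 8, 2]
row 2: [8, 0, 16, 2] -> [0, 8, 16, 2]
row 3: [0, 2, 64, 16] -> [0, 2, 64, 16]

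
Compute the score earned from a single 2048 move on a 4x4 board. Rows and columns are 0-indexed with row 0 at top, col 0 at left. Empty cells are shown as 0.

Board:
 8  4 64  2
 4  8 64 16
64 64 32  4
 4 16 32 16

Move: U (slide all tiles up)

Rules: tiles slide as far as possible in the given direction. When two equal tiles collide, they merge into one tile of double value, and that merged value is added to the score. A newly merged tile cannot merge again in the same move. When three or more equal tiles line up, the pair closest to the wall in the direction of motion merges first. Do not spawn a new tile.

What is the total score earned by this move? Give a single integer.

Slide up:
col 0: [8, 4, 64, 4] -> [8, 4, 64, 4]  score +0 (running 0)
col 1: [4, 8, 64, 16] -> [4, 8, 64, 16]  score +0 (running 0)
col 2: [64, 64, 32, 32] -> [128, 64, 0, 0]  score +192 (running 192)
col 3: [2, 16, 4, 16] -> [2, 16, 4, 16]  score +0 (running 192)
Board after move:
  8   4 128   2
  4   8  64  16
 64  64   0   4
  4  16   0  16

Answer: 192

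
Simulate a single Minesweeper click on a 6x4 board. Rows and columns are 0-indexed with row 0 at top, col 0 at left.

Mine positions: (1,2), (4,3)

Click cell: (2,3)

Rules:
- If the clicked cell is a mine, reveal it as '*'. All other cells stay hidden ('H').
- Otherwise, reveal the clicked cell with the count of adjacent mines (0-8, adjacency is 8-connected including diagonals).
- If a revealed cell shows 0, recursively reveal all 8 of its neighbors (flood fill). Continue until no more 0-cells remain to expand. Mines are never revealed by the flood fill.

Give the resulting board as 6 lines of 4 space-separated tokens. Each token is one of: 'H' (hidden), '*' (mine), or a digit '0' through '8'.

H H H H
H H H H
H H H 1
H H H H
H H H H
H H H H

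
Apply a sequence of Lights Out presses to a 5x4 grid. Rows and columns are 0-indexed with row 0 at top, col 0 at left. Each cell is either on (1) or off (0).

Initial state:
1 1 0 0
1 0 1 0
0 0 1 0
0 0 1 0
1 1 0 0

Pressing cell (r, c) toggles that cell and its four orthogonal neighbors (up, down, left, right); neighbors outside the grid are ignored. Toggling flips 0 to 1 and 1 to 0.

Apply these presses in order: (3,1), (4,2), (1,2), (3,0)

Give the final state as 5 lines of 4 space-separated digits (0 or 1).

Answer: 1 1 1 0
1 1 0 1
1 1 0 0
0 0 1 0
0 1 1 1

Derivation:
After press 1 at (3,1):
1 1 0 0
1 0 1 0
0 1 1 0
1 1 0 0
1 0 0 0

After press 2 at (4,2):
1 1 0 0
1 0 1 0
0 1 1 0
1 1 1 0
1 1 1 1

After press 3 at (1,2):
1 1 1 0
1 1 0 1
0 1 0 0
1 1 1 0
1 1 1 1

After press 4 at (3,0):
1 1 1 0
1 1 0 1
1 1 0 0
0 0 1 0
0 1 1 1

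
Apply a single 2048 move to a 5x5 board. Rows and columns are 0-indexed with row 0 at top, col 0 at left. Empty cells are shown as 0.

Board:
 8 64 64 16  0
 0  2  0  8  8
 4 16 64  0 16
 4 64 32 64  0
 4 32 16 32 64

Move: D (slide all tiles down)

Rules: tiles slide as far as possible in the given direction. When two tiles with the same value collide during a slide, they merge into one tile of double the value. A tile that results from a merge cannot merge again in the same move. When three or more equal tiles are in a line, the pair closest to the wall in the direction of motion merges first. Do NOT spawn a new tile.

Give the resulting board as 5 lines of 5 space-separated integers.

Slide down:
col 0: [8, 0, 4, 4, 4] -> [0, 0, 8, 4, 8]
col 1: [64, 2, 16, 64, 32] -> [64, 2, 16, 64, 32]
col 2: [64, 0, 64, 32, 16] -> [0, 0, 128, 32, 16]
col 3: [16, 8, 0, 64, 32] -> [0, 16, 8, 64, 32]
col 4: [0, 8, 16, 0, 64] -> [0, 0, 8, 16, 64]

Answer:   0  64   0   0   0
  0   2   0  16   0
  8  16 128   8   8
  4  64  32  64  16
  8  32  16  32  64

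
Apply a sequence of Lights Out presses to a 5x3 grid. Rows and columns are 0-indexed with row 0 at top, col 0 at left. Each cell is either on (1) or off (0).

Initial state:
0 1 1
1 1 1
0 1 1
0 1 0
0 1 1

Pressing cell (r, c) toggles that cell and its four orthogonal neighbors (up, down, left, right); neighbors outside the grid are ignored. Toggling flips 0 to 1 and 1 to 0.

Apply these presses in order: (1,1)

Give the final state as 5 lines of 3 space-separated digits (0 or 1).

Answer: 0 0 1
0 0 0
0 0 1
0 1 0
0 1 1

Derivation:
After press 1 at (1,1):
0 0 1
0 0 0
0 0 1
0 1 0
0 1 1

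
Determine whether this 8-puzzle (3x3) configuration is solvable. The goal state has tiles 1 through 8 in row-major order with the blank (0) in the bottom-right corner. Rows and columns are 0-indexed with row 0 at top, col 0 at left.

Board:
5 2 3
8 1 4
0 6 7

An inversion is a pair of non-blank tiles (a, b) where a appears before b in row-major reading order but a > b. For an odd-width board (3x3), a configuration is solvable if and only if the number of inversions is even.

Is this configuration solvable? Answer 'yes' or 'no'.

Inversions (pairs i<j in row-major order where tile[i] > tile[j] > 0): 10
10 is even, so the puzzle is solvable.

Answer: yes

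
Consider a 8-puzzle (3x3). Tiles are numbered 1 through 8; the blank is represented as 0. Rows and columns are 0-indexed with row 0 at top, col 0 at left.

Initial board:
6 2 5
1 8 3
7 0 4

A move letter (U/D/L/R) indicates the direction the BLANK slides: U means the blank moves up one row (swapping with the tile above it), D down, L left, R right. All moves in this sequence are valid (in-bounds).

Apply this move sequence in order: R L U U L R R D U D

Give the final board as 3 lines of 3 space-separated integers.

Answer: 6 5 3
1 2 0
7 8 4

Derivation:
After move 1 (R):
6 2 5
1 8 3
7 4 0

After move 2 (L):
6 2 5
1 8 3
7 0 4

After move 3 (U):
6 2 5
1 0 3
7 8 4

After move 4 (U):
6 0 5
1 2 3
7 8 4

After move 5 (L):
0 6 5
1 2 3
7 8 4

After move 6 (R):
6 0 5
1 2 3
7 8 4

After move 7 (R):
6 5 0
1 2 3
7 8 4

After move 8 (D):
6 5 3
1 2 0
7 8 4

After move 9 (U):
6 5 0
1 2 3
7 8 4

After move 10 (D):
6 5 3
1 2 0
7 8 4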